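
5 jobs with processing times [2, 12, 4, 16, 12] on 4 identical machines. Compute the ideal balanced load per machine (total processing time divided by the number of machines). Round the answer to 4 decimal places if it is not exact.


Total processing time = 2 + 12 + 4 + 16 + 12 = 46
Number of machines = 4
Ideal balanced load = 46 / 4 = 11.5

11.5


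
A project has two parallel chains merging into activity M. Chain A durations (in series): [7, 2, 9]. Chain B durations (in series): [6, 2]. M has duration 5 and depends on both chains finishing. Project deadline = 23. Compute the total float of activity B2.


Forward pass: ES(B2) = sum of predecessors on chain B = 6
EF = ES + duration = 6 + 2 = 8
Backward pass: LF(M) = deadline = 23; LS(M) = 23 - 5 = 18
LF(B2) = LS(M) - sum(successors on chain B) = 18 - 0 = 18
LS = LF - duration = 18 - 2 = 16
Total float = LS - ES = 16 - 6 = 10

10


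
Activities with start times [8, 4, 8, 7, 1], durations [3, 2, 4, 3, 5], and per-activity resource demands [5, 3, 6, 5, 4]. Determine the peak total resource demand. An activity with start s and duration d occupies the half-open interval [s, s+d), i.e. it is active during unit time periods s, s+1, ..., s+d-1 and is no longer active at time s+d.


Each activity i is active on [start_i, start_i + duration_i).
Compute total resource usage per time slot:
  t=0: active resources = [], total = 0
  t=1: active resources = [4], total = 4
  t=2: active resources = [4], total = 4
  t=3: active resources = [4], total = 4
  t=4: active resources = [3, 4], total = 7
  t=5: active resources = [3, 4], total = 7
  t=6: active resources = [], total = 0
  t=7: active resources = [5], total = 5
  t=8: active resources = [5, 6, 5], total = 16
  t=9: active resources = [5, 6, 5], total = 16
  t=10: active resources = [5, 6], total = 11
  t=11: active resources = [6], total = 6
Peak resource demand = 16

16


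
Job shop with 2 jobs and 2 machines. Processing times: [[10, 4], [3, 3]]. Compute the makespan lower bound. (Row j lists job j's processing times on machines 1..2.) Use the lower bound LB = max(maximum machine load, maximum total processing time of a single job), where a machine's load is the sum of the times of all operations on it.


Machine loads:
  Machine 1: 10 + 3 = 13
  Machine 2: 4 + 3 = 7
Max machine load = 13
Job totals:
  Job 1: 14
  Job 2: 6
Max job total = 14
Lower bound = max(13, 14) = 14

14


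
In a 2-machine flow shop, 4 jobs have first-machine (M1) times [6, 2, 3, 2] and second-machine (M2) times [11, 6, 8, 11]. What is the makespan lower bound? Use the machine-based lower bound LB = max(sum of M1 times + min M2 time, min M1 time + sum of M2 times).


LB1 = sum(M1 times) + min(M2 times) = 13 + 6 = 19
LB2 = min(M1 times) + sum(M2 times) = 2 + 36 = 38
Lower bound = max(LB1, LB2) = max(19, 38) = 38

38


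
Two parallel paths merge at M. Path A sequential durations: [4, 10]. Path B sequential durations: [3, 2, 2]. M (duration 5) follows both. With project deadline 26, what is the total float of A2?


Forward pass: ES(A2) = sum of predecessors on chain A = 4
EF = ES + duration = 4 + 10 = 14
Backward pass: LF(M) = deadline = 26; LS(M) = 26 - 5 = 21
LF(A2) = LS(M) - sum(successors on chain A) = 21 - 0 = 21
LS = LF - duration = 21 - 10 = 11
Total float = LS - ES = 11 - 4 = 7

7


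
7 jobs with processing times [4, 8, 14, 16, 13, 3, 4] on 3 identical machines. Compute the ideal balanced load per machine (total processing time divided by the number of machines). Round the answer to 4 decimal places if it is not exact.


Total processing time = 4 + 8 + 14 + 16 + 13 + 3 + 4 = 62
Number of machines = 3
Ideal balanced load = 62 / 3 = 20.6667

20.6667


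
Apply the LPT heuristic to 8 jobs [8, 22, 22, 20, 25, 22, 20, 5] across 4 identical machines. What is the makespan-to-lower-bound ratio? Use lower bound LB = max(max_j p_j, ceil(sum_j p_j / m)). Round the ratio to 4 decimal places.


LPT order: [25, 22, 22, 22, 20, 20, 8, 5]
Machine loads after assignment: [30, 42, 42, 30]
LPT makespan = 42
Lower bound = max(max_job, ceil(total/4)) = max(25, 36) = 36
Ratio = 42 / 36 = 1.1667

1.1667


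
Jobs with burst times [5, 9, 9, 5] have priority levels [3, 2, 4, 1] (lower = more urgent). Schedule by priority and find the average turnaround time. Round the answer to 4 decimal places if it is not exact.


Sort by priority (ascending = highest first):
Order: [(1, 5), (2, 9), (3, 5), (4, 9)]
Completion times:
  Priority 1, burst=5, C=5
  Priority 2, burst=9, C=14
  Priority 3, burst=5, C=19
  Priority 4, burst=9, C=28
Average turnaround = 66/4 = 16.5

16.5


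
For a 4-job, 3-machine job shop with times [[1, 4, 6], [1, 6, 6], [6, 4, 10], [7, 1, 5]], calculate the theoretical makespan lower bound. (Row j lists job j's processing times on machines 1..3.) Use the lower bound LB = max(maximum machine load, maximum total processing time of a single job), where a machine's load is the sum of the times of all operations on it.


Machine loads:
  Machine 1: 1 + 1 + 6 + 7 = 15
  Machine 2: 4 + 6 + 4 + 1 = 15
  Machine 3: 6 + 6 + 10 + 5 = 27
Max machine load = 27
Job totals:
  Job 1: 11
  Job 2: 13
  Job 3: 20
  Job 4: 13
Max job total = 20
Lower bound = max(27, 20) = 27

27


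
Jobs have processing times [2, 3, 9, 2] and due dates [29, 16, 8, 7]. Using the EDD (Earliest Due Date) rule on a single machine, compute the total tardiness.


Sort by due date (EDD order): [(2, 7), (9, 8), (3, 16), (2, 29)]
Compute completion times and tardiness:
  Job 1: p=2, d=7, C=2, tardiness=max(0,2-7)=0
  Job 2: p=9, d=8, C=11, tardiness=max(0,11-8)=3
  Job 3: p=3, d=16, C=14, tardiness=max(0,14-16)=0
  Job 4: p=2, d=29, C=16, tardiness=max(0,16-29)=0
Total tardiness = 3

3


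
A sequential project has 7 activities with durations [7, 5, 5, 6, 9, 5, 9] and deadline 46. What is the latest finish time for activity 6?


LF(activity 6) = deadline - sum of successor durations
Successors: activities 7 through 7 with durations [9]
Sum of successor durations = 9
LF = 46 - 9 = 37

37


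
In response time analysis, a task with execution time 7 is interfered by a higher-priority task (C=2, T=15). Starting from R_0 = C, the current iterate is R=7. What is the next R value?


R_next = C + ceil(R_prev / T_hp) * C_hp
ceil(7 / 15) = ceil(0.4667) = 1
Interference = 1 * 2 = 2
R_next = 7 + 2 = 9

9


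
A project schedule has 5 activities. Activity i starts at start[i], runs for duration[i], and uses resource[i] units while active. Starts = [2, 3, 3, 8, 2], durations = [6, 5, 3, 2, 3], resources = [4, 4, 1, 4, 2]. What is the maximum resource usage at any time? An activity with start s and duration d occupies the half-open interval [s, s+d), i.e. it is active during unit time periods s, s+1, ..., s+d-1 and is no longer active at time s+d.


Each activity i is active on [start_i, start_i + duration_i).
Compute total resource usage per time slot:
  t=0: active resources = [], total = 0
  t=1: active resources = [], total = 0
  t=2: active resources = [4, 2], total = 6
  t=3: active resources = [4, 4, 1, 2], total = 11
  t=4: active resources = [4, 4, 1, 2], total = 11
  t=5: active resources = [4, 4, 1], total = 9
  t=6: active resources = [4, 4], total = 8
  t=7: active resources = [4, 4], total = 8
  t=8: active resources = [4], total = 4
  t=9: active resources = [4], total = 4
Peak resource demand = 11

11


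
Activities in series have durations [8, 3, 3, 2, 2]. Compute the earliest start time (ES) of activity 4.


Activity 4 starts after activities 1 through 3 complete.
Predecessor durations: [8, 3, 3]
ES = 8 + 3 + 3 = 14

14


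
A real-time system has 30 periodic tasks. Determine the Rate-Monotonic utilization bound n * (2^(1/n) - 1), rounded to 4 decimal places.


Compute 2^(1/30) = 1.0233738920
Subtract 1: 1.0233738920 - 1 = 0.0233738920
Multiply by n: 30 * 0.0233738920 = 0.7012167600
Round to 4 dp: 0.7012

0.7012


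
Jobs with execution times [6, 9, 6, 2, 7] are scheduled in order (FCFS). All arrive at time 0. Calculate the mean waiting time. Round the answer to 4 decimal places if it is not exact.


FCFS order (as given): [6, 9, 6, 2, 7]
Waiting times:
  Job 1: wait = 0
  Job 2: wait = 6
  Job 3: wait = 15
  Job 4: wait = 21
  Job 5: wait = 23
Sum of waiting times = 65
Average waiting time = 65/5 = 13.0

13.0


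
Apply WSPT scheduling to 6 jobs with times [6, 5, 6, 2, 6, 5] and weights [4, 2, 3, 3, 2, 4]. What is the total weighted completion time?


Compute p/w ratios and sort ascending (WSPT): [(2, 3), (5, 4), (6, 4), (6, 3), (5, 2), (6, 2)]
Compute weighted completion times:
  Job (p=2,w=3): C=2, w*C=3*2=6
  Job (p=5,w=4): C=7, w*C=4*7=28
  Job (p=6,w=4): C=13, w*C=4*13=52
  Job (p=6,w=3): C=19, w*C=3*19=57
  Job (p=5,w=2): C=24, w*C=2*24=48
  Job (p=6,w=2): C=30, w*C=2*30=60
Total weighted completion time = 251

251


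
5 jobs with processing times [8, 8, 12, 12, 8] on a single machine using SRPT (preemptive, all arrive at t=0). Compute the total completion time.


Since all jobs arrive at t=0, SRPT equals SPT ordering.
SPT order: [8, 8, 8, 12, 12]
Completion times:
  Job 1: p=8, C=8
  Job 2: p=8, C=16
  Job 3: p=8, C=24
  Job 4: p=12, C=36
  Job 5: p=12, C=48
Total completion time = 8 + 16 + 24 + 36 + 48 = 132

132


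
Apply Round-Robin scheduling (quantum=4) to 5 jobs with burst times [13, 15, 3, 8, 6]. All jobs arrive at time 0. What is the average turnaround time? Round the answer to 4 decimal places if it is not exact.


Time quantum = 4
Execution trace:
  J1 runs 4 units, time = 4
  J2 runs 4 units, time = 8
  J3 runs 3 units, time = 11
  J4 runs 4 units, time = 15
  J5 runs 4 units, time = 19
  J1 runs 4 units, time = 23
  J2 runs 4 units, time = 27
  J4 runs 4 units, time = 31
  J5 runs 2 units, time = 33
  J1 runs 4 units, time = 37
  J2 runs 4 units, time = 41
  J1 runs 1 units, time = 42
  J2 runs 3 units, time = 45
Finish times: [42, 45, 11, 31, 33]
Average turnaround = 162/5 = 32.4

32.4


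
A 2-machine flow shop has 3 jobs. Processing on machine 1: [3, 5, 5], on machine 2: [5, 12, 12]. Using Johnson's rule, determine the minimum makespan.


Apply Johnson's rule:
  Group 1 (a <= b): [(1, 3, 5), (2, 5, 12), (3, 5, 12)]
  Group 2 (a > b): []
Optimal job order: [1, 2, 3]
Schedule:
  Job 1: M1 done at 3, M2 done at 8
  Job 2: M1 done at 8, M2 done at 20
  Job 3: M1 done at 13, M2 done at 32
Makespan = 32

32


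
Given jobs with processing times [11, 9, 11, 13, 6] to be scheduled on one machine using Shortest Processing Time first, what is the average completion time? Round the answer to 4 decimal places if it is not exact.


Sort jobs by processing time (SPT order): [6, 9, 11, 11, 13]
Compute completion times sequentially:
  Job 1: processing = 6, completes at 6
  Job 2: processing = 9, completes at 15
  Job 3: processing = 11, completes at 26
  Job 4: processing = 11, completes at 37
  Job 5: processing = 13, completes at 50
Sum of completion times = 134
Average completion time = 134/5 = 26.8

26.8


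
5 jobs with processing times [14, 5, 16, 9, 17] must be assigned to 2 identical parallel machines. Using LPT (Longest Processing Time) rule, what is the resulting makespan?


Sort jobs in decreasing order (LPT): [17, 16, 14, 9, 5]
Assign each job to the least loaded machine:
  Machine 1: jobs [17, 9, 5], load = 31
  Machine 2: jobs [16, 14], load = 30
Makespan = max load = 31

31


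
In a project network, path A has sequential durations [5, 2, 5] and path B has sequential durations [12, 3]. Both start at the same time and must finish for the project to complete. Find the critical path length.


Path A total = 5 + 2 + 5 = 12
Path B total = 12 + 3 = 15
Critical path = longest path = max(12, 15) = 15

15


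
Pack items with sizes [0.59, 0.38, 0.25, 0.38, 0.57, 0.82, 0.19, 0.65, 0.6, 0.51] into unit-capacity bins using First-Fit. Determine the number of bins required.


Place items sequentially using First-Fit:
  Item 0.59 -> new Bin 1
  Item 0.38 -> Bin 1 (now 0.97)
  Item 0.25 -> new Bin 2
  Item 0.38 -> Bin 2 (now 0.63)
  Item 0.57 -> new Bin 3
  Item 0.82 -> new Bin 4
  Item 0.19 -> Bin 2 (now 0.82)
  Item 0.65 -> new Bin 5
  Item 0.6 -> new Bin 6
  Item 0.51 -> new Bin 7
Total bins used = 7

7


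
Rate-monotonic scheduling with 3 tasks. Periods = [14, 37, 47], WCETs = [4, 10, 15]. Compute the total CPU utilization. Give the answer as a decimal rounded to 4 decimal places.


Compute individual utilizations (exact fractions):
  Task 1: C/T = 4/14 = 2/7 (approx. 0.2857)
  Task 2: C/T = 10/37 (approx. 0.2703)
  Task 3: C/T = 15/47 (approx. 0.3191)
Total utilization U = 2/7 + 10/37 + 15/47 = 10653/12173
Rounded to 4 decimal places: U = 0.8751
RM (Liu & Layland) bound for 3 tasks = 0.779763; compare with U = 10653/12173 (approx. 0.875133)
bound < U <= 1, so the RM sufficient condition is not met (inconclusive; an exact test such as response-time analysis is needed).

0.8751


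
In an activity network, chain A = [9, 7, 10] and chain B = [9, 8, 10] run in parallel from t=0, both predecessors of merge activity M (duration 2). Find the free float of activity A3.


ES(A3) = sum of predecessors on chain A = 16
EF(A3) = ES + duration = 16 + 10 = 26
Successor of A3 is M. ES(M) = max(sum(A), sum(B)) = max(26, 27) = 27
Free float = ES(successor) - EF(current) = 27 - 26 = 1

1


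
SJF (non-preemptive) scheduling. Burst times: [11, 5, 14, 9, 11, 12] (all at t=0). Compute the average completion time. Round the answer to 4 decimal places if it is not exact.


SJF order (ascending): [5, 9, 11, 11, 12, 14]
Completion times:
  Job 1: burst=5, C=5
  Job 2: burst=9, C=14
  Job 3: burst=11, C=25
  Job 4: burst=11, C=36
  Job 5: burst=12, C=48
  Job 6: burst=14, C=62
Average completion = 190/6 = 31.6667

31.6667


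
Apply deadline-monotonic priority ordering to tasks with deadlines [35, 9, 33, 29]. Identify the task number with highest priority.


Sort tasks by relative deadline (ascending):
  Task 2: deadline = 9
  Task 4: deadline = 29
  Task 3: deadline = 33
  Task 1: deadline = 35
Priority order (highest first): [2, 4, 3, 1]
Highest priority task = 2

2


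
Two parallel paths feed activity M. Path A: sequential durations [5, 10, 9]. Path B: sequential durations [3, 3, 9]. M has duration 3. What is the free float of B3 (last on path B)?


ES(B3) = sum of predecessors on chain B = 6
EF(B3) = ES + duration = 6 + 9 = 15
Successor of B3 is M. ES(M) = max(sum(A), sum(B)) = max(24, 15) = 24
Free float = ES(successor) - EF(current) = 24 - 15 = 9

9


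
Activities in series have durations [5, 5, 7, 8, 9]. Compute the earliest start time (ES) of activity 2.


Activity 2 starts after activities 1 through 1 complete.
Predecessor durations: [5]
ES = 5 = 5

5


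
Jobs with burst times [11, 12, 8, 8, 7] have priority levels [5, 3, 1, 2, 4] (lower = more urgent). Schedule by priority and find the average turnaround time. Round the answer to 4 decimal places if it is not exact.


Sort by priority (ascending = highest first):
Order: [(1, 8), (2, 8), (3, 12), (4, 7), (5, 11)]
Completion times:
  Priority 1, burst=8, C=8
  Priority 2, burst=8, C=16
  Priority 3, burst=12, C=28
  Priority 4, burst=7, C=35
  Priority 5, burst=11, C=46
Average turnaround = 133/5 = 26.6

26.6


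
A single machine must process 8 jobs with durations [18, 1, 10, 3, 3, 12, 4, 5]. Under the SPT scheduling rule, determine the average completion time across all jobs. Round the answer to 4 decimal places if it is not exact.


Sort jobs by processing time (SPT order): [1, 3, 3, 4, 5, 10, 12, 18]
Compute completion times sequentially:
  Job 1: processing = 1, completes at 1
  Job 2: processing = 3, completes at 4
  Job 3: processing = 3, completes at 7
  Job 4: processing = 4, completes at 11
  Job 5: processing = 5, completes at 16
  Job 6: processing = 10, completes at 26
  Job 7: processing = 12, completes at 38
  Job 8: processing = 18, completes at 56
Sum of completion times = 159
Average completion time = 159/8 = 19.875

19.875


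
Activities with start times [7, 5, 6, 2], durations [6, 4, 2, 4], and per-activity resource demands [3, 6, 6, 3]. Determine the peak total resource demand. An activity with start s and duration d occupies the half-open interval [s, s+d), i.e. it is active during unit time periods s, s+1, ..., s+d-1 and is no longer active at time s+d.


Each activity i is active on [start_i, start_i + duration_i).
Compute total resource usage per time slot:
  t=0: active resources = [], total = 0
  t=1: active resources = [], total = 0
  t=2: active resources = [3], total = 3
  t=3: active resources = [3], total = 3
  t=4: active resources = [3], total = 3
  t=5: active resources = [6, 3], total = 9
  t=6: active resources = [6, 6], total = 12
  t=7: active resources = [3, 6, 6], total = 15
  t=8: active resources = [3, 6], total = 9
  t=9: active resources = [3], total = 3
  t=10: active resources = [3], total = 3
  t=11: active resources = [3], total = 3
  t=12: active resources = [3], total = 3
Peak resource demand = 15

15


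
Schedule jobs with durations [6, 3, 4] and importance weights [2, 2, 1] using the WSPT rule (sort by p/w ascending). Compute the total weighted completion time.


Compute p/w ratios and sort ascending (WSPT): [(3, 2), (6, 2), (4, 1)]
Compute weighted completion times:
  Job (p=3,w=2): C=3, w*C=2*3=6
  Job (p=6,w=2): C=9, w*C=2*9=18
  Job (p=4,w=1): C=13, w*C=1*13=13
Total weighted completion time = 37

37


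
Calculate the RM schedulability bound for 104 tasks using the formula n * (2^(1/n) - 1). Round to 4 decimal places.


Compute 2^(1/104) = 1.0066871365
Subtract 1: 1.0066871365 - 1 = 0.0066871365
Multiply by n: 104 * 0.0066871365 = 0.6954621960
Round to 4 dp: 0.6955

0.6955


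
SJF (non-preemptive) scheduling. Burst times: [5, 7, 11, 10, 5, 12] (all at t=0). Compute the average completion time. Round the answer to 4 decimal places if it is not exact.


SJF order (ascending): [5, 5, 7, 10, 11, 12]
Completion times:
  Job 1: burst=5, C=5
  Job 2: burst=5, C=10
  Job 3: burst=7, C=17
  Job 4: burst=10, C=27
  Job 5: burst=11, C=38
  Job 6: burst=12, C=50
Average completion = 147/6 = 24.5

24.5


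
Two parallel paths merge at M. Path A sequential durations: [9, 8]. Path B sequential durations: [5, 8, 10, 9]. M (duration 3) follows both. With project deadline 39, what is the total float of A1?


Forward pass: ES(A1) = sum of predecessors on chain A = 0
EF = ES + duration = 0 + 9 = 9
Backward pass: LF(M) = deadline = 39; LS(M) = 39 - 3 = 36
LF(A1) = LS(M) - sum(successors on chain A) = 36 - 8 = 28
LS = LF - duration = 28 - 9 = 19
Total float = LS - ES = 19 - 0 = 19

19


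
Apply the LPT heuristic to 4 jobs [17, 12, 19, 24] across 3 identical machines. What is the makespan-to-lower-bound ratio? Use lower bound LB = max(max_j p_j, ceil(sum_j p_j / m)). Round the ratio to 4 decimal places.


LPT order: [24, 19, 17, 12]
Machine loads after assignment: [24, 19, 29]
LPT makespan = 29
Lower bound = max(max_job, ceil(total/3)) = max(24, 24) = 24
Ratio = 29 / 24 = 1.2083

1.2083


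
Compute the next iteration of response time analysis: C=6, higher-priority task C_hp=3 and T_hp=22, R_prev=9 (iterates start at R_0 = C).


R_next = C + ceil(R_prev / T_hp) * C_hp
ceil(9 / 22) = ceil(0.4091) = 1
Interference = 1 * 3 = 3
R_next = 6 + 3 = 9
R_next = R_prev, so the iteration has converged (response time = 9).

9


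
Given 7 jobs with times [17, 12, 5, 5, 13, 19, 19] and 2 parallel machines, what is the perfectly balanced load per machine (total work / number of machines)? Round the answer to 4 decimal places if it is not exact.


Total processing time = 17 + 12 + 5 + 5 + 13 + 19 + 19 = 90
Number of machines = 2
Ideal balanced load = 90 / 2 = 45.0

45.0


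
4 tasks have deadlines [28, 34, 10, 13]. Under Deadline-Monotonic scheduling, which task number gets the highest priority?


Sort tasks by relative deadline (ascending):
  Task 3: deadline = 10
  Task 4: deadline = 13
  Task 1: deadline = 28
  Task 2: deadline = 34
Priority order (highest first): [3, 4, 1, 2]
Highest priority task = 3

3


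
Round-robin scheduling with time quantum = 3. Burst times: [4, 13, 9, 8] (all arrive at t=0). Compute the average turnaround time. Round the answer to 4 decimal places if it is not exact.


Time quantum = 3
Execution trace:
  J1 runs 3 units, time = 3
  J2 runs 3 units, time = 6
  J3 runs 3 units, time = 9
  J4 runs 3 units, time = 12
  J1 runs 1 units, time = 13
  J2 runs 3 units, time = 16
  J3 runs 3 units, time = 19
  J4 runs 3 units, time = 22
  J2 runs 3 units, time = 25
  J3 runs 3 units, time = 28
  J4 runs 2 units, time = 30
  J2 runs 3 units, time = 33
  J2 runs 1 units, time = 34
Finish times: [13, 34, 28, 30]
Average turnaround = 105/4 = 26.25

26.25


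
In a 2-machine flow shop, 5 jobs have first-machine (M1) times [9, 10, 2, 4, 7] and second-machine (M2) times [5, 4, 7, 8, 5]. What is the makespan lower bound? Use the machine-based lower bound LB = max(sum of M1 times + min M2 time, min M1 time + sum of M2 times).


LB1 = sum(M1 times) + min(M2 times) = 32 + 4 = 36
LB2 = min(M1 times) + sum(M2 times) = 2 + 29 = 31
Lower bound = max(LB1, LB2) = max(36, 31) = 36

36


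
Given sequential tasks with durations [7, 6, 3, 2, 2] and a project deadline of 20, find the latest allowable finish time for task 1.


LF(activity 1) = deadline - sum of successor durations
Successors: activities 2 through 5 with durations [6, 3, 2, 2]
Sum of successor durations = 13
LF = 20 - 13 = 7

7


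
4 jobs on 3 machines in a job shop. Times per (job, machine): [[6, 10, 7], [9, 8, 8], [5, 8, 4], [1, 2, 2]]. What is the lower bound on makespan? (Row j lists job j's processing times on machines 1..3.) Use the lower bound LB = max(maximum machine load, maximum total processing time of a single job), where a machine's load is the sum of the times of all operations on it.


Machine loads:
  Machine 1: 6 + 9 + 5 + 1 = 21
  Machine 2: 10 + 8 + 8 + 2 = 28
  Machine 3: 7 + 8 + 4 + 2 = 21
Max machine load = 28
Job totals:
  Job 1: 23
  Job 2: 25
  Job 3: 17
  Job 4: 5
Max job total = 25
Lower bound = max(28, 25) = 28

28


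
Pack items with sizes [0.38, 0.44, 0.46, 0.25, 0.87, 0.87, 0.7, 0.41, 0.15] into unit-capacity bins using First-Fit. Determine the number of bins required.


Place items sequentially using First-Fit:
  Item 0.38 -> new Bin 1
  Item 0.44 -> Bin 1 (now 0.82)
  Item 0.46 -> new Bin 2
  Item 0.25 -> Bin 2 (now 0.71)
  Item 0.87 -> new Bin 3
  Item 0.87 -> new Bin 4
  Item 0.7 -> new Bin 5
  Item 0.41 -> new Bin 6
  Item 0.15 -> Bin 1 (now 0.97)
Total bins used = 6

6


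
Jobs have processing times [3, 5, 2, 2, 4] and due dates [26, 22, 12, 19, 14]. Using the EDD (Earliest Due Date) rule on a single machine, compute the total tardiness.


Sort by due date (EDD order): [(2, 12), (4, 14), (2, 19), (5, 22), (3, 26)]
Compute completion times and tardiness:
  Job 1: p=2, d=12, C=2, tardiness=max(0,2-12)=0
  Job 2: p=4, d=14, C=6, tardiness=max(0,6-14)=0
  Job 3: p=2, d=19, C=8, tardiness=max(0,8-19)=0
  Job 4: p=5, d=22, C=13, tardiness=max(0,13-22)=0
  Job 5: p=3, d=26, C=16, tardiness=max(0,16-26)=0
Total tardiness = 0

0


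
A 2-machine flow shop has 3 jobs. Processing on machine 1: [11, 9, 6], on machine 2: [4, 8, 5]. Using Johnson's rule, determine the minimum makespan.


Apply Johnson's rule:
  Group 1 (a <= b): []
  Group 2 (a > b): [(2, 9, 8), (3, 6, 5), (1, 11, 4)]
Optimal job order: [2, 3, 1]
Schedule:
  Job 2: M1 done at 9, M2 done at 17
  Job 3: M1 done at 15, M2 done at 22
  Job 1: M1 done at 26, M2 done at 30
Makespan = 30

30


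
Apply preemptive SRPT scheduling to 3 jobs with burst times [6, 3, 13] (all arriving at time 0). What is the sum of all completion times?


Since all jobs arrive at t=0, SRPT equals SPT ordering.
SPT order: [3, 6, 13]
Completion times:
  Job 1: p=3, C=3
  Job 2: p=6, C=9
  Job 3: p=13, C=22
Total completion time = 3 + 9 + 22 = 34

34


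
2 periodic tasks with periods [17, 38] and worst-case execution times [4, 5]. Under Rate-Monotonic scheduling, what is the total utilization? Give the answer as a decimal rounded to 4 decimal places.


Compute individual utilizations (exact fractions):
  Task 1: C/T = 4/17 (approx. 0.2353)
  Task 2: C/T = 5/38 (approx. 0.1316)
Total utilization U = 4/17 + 5/38 = 237/646
Rounded to 4 decimal places: U = 0.3669
RM (Liu & Layland) bound for 2 tasks = 0.828427; compare with U = 237/646 (approx. 0.366873)
U <= bound, so schedulable by RM sufficient condition.

0.3669


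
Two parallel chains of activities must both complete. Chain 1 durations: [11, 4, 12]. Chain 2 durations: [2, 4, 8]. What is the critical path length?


Path A total = 11 + 4 + 12 = 27
Path B total = 2 + 4 + 8 = 14
Critical path = longest path = max(27, 14) = 27

27


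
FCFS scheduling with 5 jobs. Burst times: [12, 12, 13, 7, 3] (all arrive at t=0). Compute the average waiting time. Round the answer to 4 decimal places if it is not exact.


FCFS order (as given): [12, 12, 13, 7, 3]
Waiting times:
  Job 1: wait = 0
  Job 2: wait = 12
  Job 3: wait = 24
  Job 4: wait = 37
  Job 5: wait = 44
Sum of waiting times = 117
Average waiting time = 117/5 = 23.4

23.4


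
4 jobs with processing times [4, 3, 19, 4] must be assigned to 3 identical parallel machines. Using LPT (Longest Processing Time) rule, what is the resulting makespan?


Sort jobs in decreasing order (LPT): [19, 4, 4, 3]
Assign each job to the least loaded machine:
  Machine 1: jobs [19], load = 19
  Machine 2: jobs [4, 3], load = 7
  Machine 3: jobs [4], load = 4
Makespan = max load = 19

19


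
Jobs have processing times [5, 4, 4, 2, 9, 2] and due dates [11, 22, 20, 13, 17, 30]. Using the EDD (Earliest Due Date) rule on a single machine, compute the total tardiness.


Sort by due date (EDD order): [(5, 11), (2, 13), (9, 17), (4, 20), (4, 22), (2, 30)]
Compute completion times and tardiness:
  Job 1: p=5, d=11, C=5, tardiness=max(0,5-11)=0
  Job 2: p=2, d=13, C=7, tardiness=max(0,7-13)=0
  Job 3: p=9, d=17, C=16, tardiness=max(0,16-17)=0
  Job 4: p=4, d=20, C=20, tardiness=max(0,20-20)=0
  Job 5: p=4, d=22, C=24, tardiness=max(0,24-22)=2
  Job 6: p=2, d=30, C=26, tardiness=max(0,26-30)=0
Total tardiness = 2

2


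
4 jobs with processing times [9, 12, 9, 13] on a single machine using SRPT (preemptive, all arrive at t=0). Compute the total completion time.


Since all jobs arrive at t=0, SRPT equals SPT ordering.
SPT order: [9, 9, 12, 13]
Completion times:
  Job 1: p=9, C=9
  Job 2: p=9, C=18
  Job 3: p=12, C=30
  Job 4: p=13, C=43
Total completion time = 9 + 18 + 30 + 43 = 100

100


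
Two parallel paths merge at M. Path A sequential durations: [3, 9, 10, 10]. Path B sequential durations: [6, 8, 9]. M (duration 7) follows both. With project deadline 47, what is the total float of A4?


Forward pass: ES(A4) = sum of predecessors on chain A = 22
EF = ES + duration = 22 + 10 = 32
Backward pass: LF(M) = deadline = 47; LS(M) = 47 - 7 = 40
LF(A4) = LS(M) - sum(successors on chain A) = 40 - 0 = 40
LS = LF - duration = 40 - 10 = 30
Total float = LS - ES = 30 - 22 = 8

8


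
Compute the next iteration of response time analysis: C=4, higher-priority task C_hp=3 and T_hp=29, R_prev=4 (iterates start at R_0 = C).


R_next = C + ceil(R_prev / T_hp) * C_hp
ceil(4 / 29) = ceil(0.1379) = 1
Interference = 1 * 3 = 3
R_next = 4 + 3 = 7

7


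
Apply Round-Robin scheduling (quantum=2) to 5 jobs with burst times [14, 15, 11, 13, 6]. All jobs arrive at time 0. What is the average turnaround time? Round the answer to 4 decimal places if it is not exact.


Time quantum = 2
Execution trace:
  J1 runs 2 units, time = 2
  J2 runs 2 units, time = 4
  J3 runs 2 units, time = 6
  J4 runs 2 units, time = 8
  J5 runs 2 units, time = 10
  J1 runs 2 units, time = 12
  J2 runs 2 units, time = 14
  J3 runs 2 units, time = 16
  J4 runs 2 units, time = 18
  J5 runs 2 units, time = 20
  J1 runs 2 units, time = 22
  J2 runs 2 units, time = 24
  J3 runs 2 units, time = 26
  J4 runs 2 units, time = 28
  J5 runs 2 units, time = 30
  J1 runs 2 units, time = 32
  J2 runs 2 units, time = 34
  J3 runs 2 units, time = 36
  J4 runs 2 units, time = 38
  J1 runs 2 units, time = 40
  J2 runs 2 units, time = 42
  J3 runs 2 units, time = 44
  J4 runs 2 units, time = 46
  J1 runs 2 units, time = 48
  J2 runs 2 units, time = 50
  J3 runs 1 units, time = 51
  J4 runs 2 units, time = 53
  J1 runs 2 units, time = 55
  J2 runs 2 units, time = 57
  J4 runs 1 units, time = 58
  J2 runs 1 units, time = 59
Finish times: [55, 59, 51, 58, 30]
Average turnaround = 253/5 = 50.6

50.6


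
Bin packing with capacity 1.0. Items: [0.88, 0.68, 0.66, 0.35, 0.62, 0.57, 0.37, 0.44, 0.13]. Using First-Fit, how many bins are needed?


Place items sequentially using First-Fit:
  Item 0.88 -> new Bin 1
  Item 0.68 -> new Bin 2
  Item 0.66 -> new Bin 3
  Item 0.35 -> new Bin 4
  Item 0.62 -> Bin 4 (now 0.97)
  Item 0.57 -> new Bin 5
  Item 0.37 -> Bin 5 (now 0.94)
  Item 0.44 -> new Bin 6
  Item 0.13 -> Bin 2 (now 0.81)
Total bins used = 6

6


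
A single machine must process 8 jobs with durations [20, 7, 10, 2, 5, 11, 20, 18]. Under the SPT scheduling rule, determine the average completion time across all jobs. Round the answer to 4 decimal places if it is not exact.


Sort jobs by processing time (SPT order): [2, 5, 7, 10, 11, 18, 20, 20]
Compute completion times sequentially:
  Job 1: processing = 2, completes at 2
  Job 2: processing = 5, completes at 7
  Job 3: processing = 7, completes at 14
  Job 4: processing = 10, completes at 24
  Job 5: processing = 11, completes at 35
  Job 6: processing = 18, completes at 53
  Job 7: processing = 20, completes at 73
  Job 8: processing = 20, completes at 93
Sum of completion times = 301
Average completion time = 301/8 = 37.625

37.625


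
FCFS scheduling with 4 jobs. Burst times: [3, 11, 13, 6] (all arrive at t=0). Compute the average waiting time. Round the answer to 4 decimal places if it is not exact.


FCFS order (as given): [3, 11, 13, 6]
Waiting times:
  Job 1: wait = 0
  Job 2: wait = 3
  Job 3: wait = 14
  Job 4: wait = 27
Sum of waiting times = 44
Average waiting time = 44/4 = 11.0

11.0


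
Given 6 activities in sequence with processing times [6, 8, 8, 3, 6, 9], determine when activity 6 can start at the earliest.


Activity 6 starts after activities 1 through 5 complete.
Predecessor durations: [6, 8, 8, 3, 6]
ES = 6 + 8 + 8 + 3 + 6 = 31

31


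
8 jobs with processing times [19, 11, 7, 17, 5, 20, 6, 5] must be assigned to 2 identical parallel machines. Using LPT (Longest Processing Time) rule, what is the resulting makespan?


Sort jobs in decreasing order (LPT): [20, 19, 17, 11, 7, 6, 5, 5]
Assign each job to the least loaded machine:
  Machine 1: jobs [20, 11, 7, 5], load = 43
  Machine 2: jobs [19, 17, 6, 5], load = 47
Makespan = max load = 47

47


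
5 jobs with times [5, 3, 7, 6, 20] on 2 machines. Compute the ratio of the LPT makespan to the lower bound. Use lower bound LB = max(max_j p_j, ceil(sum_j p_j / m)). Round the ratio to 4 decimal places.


LPT order: [20, 7, 6, 5, 3]
Machine loads after assignment: [20, 21]
LPT makespan = 21
Lower bound = max(max_job, ceil(total/2)) = max(20, 21) = 21
Ratio = 21 / 21 = 1.0

1.0


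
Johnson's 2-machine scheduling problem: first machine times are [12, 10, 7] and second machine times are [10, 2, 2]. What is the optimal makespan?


Apply Johnson's rule:
  Group 1 (a <= b): []
  Group 2 (a > b): [(1, 12, 10), (2, 10, 2), (3, 7, 2)]
Optimal job order: [1, 2, 3]
Schedule:
  Job 1: M1 done at 12, M2 done at 22
  Job 2: M1 done at 22, M2 done at 24
  Job 3: M1 done at 29, M2 done at 31
Makespan = 31

31


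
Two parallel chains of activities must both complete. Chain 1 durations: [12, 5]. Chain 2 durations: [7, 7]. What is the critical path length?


Path A total = 12 + 5 = 17
Path B total = 7 + 7 = 14
Critical path = longest path = max(17, 14) = 17

17


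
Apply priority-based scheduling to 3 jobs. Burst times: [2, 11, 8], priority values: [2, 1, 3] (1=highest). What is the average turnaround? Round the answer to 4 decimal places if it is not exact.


Sort by priority (ascending = highest first):
Order: [(1, 11), (2, 2), (3, 8)]
Completion times:
  Priority 1, burst=11, C=11
  Priority 2, burst=2, C=13
  Priority 3, burst=8, C=21
Average turnaround = 45/3 = 15.0

15.0


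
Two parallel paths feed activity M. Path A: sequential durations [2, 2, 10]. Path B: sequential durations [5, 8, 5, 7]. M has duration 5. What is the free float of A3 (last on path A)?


ES(A3) = sum of predecessors on chain A = 4
EF(A3) = ES + duration = 4 + 10 = 14
Successor of A3 is M. ES(M) = max(sum(A), sum(B)) = max(14, 25) = 25
Free float = ES(successor) - EF(current) = 25 - 14 = 11

11


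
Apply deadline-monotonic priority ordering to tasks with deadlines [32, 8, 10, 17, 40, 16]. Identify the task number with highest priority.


Sort tasks by relative deadline (ascending):
  Task 2: deadline = 8
  Task 3: deadline = 10
  Task 6: deadline = 16
  Task 4: deadline = 17
  Task 1: deadline = 32
  Task 5: deadline = 40
Priority order (highest first): [2, 3, 6, 4, 1, 5]
Highest priority task = 2

2


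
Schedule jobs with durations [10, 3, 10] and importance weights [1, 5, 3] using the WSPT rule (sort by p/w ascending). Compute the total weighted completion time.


Compute p/w ratios and sort ascending (WSPT): [(3, 5), (10, 3), (10, 1)]
Compute weighted completion times:
  Job (p=3,w=5): C=3, w*C=5*3=15
  Job (p=10,w=3): C=13, w*C=3*13=39
  Job (p=10,w=1): C=23, w*C=1*23=23
Total weighted completion time = 77

77


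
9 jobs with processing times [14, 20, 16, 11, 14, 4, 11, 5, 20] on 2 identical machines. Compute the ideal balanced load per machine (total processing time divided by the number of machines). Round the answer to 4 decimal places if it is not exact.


Total processing time = 14 + 20 + 16 + 11 + 14 + 4 + 11 + 5 + 20 = 115
Number of machines = 2
Ideal balanced load = 115 / 2 = 57.5

57.5


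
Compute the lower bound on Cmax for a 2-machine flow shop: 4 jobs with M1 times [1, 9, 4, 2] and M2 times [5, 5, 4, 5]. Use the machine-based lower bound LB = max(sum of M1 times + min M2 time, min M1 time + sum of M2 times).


LB1 = sum(M1 times) + min(M2 times) = 16 + 4 = 20
LB2 = min(M1 times) + sum(M2 times) = 1 + 19 = 20
Lower bound = max(LB1, LB2) = max(20, 20) = 20

20


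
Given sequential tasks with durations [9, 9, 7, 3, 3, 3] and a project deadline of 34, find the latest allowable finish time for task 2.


LF(activity 2) = deadline - sum of successor durations
Successors: activities 3 through 6 with durations [7, 3, 3, 3]
Sum of successor durations = 16
LF = 34 - 16 = 18

18


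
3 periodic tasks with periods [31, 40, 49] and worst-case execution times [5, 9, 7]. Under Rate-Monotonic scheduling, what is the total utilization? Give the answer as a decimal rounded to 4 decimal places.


Compute individual utilizations (exact fractions):
  Task 1: C/T = 5/31 (approx. 0.1613)
  Task 2: C/T = 9/40 (approx. 0.225)
  Task 3: C/T = 7/49 = 1/7 (approx. 0.1429)
Total utilization U = 5/31 + 9/40 + 1/7 = 4593/8680
Rounded to 4 decimal places: U = 0.5291
RM (Liu & Layland) bound for 3 tasks = 0.779763; compare with U = 4593/8680 (approx. 0.529147)
U <= bound, so schedulable by RM sufficient condition.

0.5291


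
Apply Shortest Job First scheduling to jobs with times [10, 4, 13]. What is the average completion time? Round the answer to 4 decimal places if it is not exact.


SJF order (ascending): [4, 10, 13]
Completion times:
  Job 1: burst=4, C=4
  Job 2: burst=10, C=14
  Job 3: burst=13, C=27
Average completion = 45/3 = 15.0

15.0


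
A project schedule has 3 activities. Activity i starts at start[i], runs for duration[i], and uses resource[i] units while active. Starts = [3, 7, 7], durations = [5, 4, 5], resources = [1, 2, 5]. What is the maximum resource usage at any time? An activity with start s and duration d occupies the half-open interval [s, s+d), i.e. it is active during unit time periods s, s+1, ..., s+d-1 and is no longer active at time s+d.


Each activity i is active on [start_i, start_i + duration_i).
Compute total resource usage per time slot:
  t=0: active resources = [], total = 0
  t=1: active resources = [], total = 0
  t=2: active resources = [], total = 0
  t=3: active resources = [1], total = 1
  t=4: active resources = [1], total = 1
  t=5: active resources = [1], total = 1
  t=6: active resources = [1], total = 1
  t=7: active resources = [1, 2, 5], total = 8
  t=8: active resources = [2, 5], total = 7
  t=9: active resources = [2, 5], total = 7
  t=10: active resources = [2, 5], total = 7
  t=11: active resources = [5], total = 5
Peak resource demand = 8

8


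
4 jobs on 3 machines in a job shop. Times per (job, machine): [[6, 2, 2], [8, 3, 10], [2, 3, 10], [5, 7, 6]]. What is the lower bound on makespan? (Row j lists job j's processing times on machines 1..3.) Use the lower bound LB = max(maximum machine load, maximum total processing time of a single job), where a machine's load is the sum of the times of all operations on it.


Machine loads:
  Machine 1: 6 + 8 + 2 + 5 = 21
  Machine 2: 2 + 3 + 3 + 7 = 15
  Machine 3: 2 + 10 + 10 + 6 = 28
Max machine load = 28
Job totals:
  Job 1: 10
  Job 2: 21
  Job 3: 15
  Job 4: 18
Max job total = 21
Lower bound = max(28, 21) = 28

28


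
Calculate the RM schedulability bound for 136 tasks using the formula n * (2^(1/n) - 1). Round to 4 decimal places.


Compute 2^(1/136) = 1.0051096806
Subtract 1: 1.0051096806 - 1 = 0.0051096806
Multiply by n: 136 * 0.0051096806 = 0.6949165616
Round to 4 dp: 0.6949

0.6949


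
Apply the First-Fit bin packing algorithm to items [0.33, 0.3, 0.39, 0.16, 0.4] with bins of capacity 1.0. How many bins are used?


Place items sequentially using First-Fit:
  Item 0.33 -> new Bin 1
  Item 0.3 -> Bin 1 (now 0.63)
  Item 0.39 -> new Bin 2
  Item 0.16 -> Bin 1 (now 0.79)
  Item 0.4 -> Bin 2 (now 0.79)
Total bins used = 2

2


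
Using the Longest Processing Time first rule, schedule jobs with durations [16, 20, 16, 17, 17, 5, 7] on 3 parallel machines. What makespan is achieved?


Sort jobs in decreasing order (LPT): [20, 17, 17, 16, 16, 7, 5]
Assign each job to the least loaded machine:
  Machine 1: jobs [20, 7, 5], load = 32
  Machine 2: jobs [17, 16], load = 33
  Machine 3: jobs [17, 16], load = 33
Makespan = max load = 33

33


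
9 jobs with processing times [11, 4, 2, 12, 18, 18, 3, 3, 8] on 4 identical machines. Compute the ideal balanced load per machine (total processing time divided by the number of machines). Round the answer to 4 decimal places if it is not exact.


Total processing time = 11 + 4 + 2 + 12 + 18 + 18 + 3 + 3 + 8 = 79
Number of machines = 4
Ideal balanced load = 79 / 4 = 19.75

19.75


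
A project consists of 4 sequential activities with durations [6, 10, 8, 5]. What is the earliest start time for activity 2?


Activity 2 starts after activities 1 through 1 complete.
Predecessor durations: [6]
ES = 6 = 6

6


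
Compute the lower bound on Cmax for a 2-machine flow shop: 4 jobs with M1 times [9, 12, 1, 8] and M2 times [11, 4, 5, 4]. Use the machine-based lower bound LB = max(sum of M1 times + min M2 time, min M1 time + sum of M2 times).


LB1 = sum(M1 times) + min(M2 times) = 30 + 4 = 34
LB2 = min(M1 times) + sum(M2 times) = 1 + 24 = 25
Lower bound = max(LB1, LB2) = max(34, 25) = 34

34


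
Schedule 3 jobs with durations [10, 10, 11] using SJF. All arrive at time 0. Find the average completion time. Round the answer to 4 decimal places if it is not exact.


SJF order (ascending): [10, 10, 11]
Completion times:
  Job 1: burst=10, C=10
  Job 2: burst=10, C=20
  Job 3: burst=11, C=31
Average completion = 61/3 = 20.3333

20.3333


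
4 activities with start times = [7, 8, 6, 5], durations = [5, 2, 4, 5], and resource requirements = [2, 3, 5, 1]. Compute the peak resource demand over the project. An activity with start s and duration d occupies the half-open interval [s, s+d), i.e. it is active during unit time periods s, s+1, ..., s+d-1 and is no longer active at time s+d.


Each activity i is active on [start_i, start_i + duration_i).
Compute total resource usage per time slot:
  t=0: active resources = [], total = 0
  t=1: active resources = [], total = 0
  t=2: active resources = [], total = 0
  t=3: active resources = [], total = 0
  t=4: active resources = [], total = 0
  t=5: active resources = [1], total = 1
  t=6: active resources = [5, 1], total = 6
  t=7: active resources = [2, 5, 1], total = 8
  t=8: active resources = [2, 3, 5, 1], total = 11
  t=9: active resources = [2, 3, 5, 1], total = 11
  t=10: active resources = [2], total = 2
  t=11: active resources = [2], total = 2
Peak resource demand = 11

11
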